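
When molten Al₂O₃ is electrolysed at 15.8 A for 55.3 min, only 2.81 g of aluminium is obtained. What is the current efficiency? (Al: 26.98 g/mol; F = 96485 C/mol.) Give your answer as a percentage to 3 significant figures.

Q = 15.8 × 3318 = 52420 C
n(e⁻) = 52420 / 96485 = 0.5433 mol
Al³⁺ + 3e⁻ → Al, so theoretical n(Al) = 0.1811 mol → 4.886 g
Efficiency = 2.81 / 4.886 = 0.5751 = 57.5%

57.5%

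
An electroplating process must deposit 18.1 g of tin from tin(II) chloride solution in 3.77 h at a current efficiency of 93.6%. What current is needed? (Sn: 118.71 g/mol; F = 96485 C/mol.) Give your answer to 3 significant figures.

2.32 A

n(Sn) = 18.1 / 118.71 = 0.1525 mol
Sn²⁺ + 2e⁻ → Sn, so n(e⁻) = 2 × 0.1525 = 0.3050 mol
Q = 0.3050 × 96485 / 0.936 = 31440 C
I = Q / t = 31440 / 13572 s = 2.32 A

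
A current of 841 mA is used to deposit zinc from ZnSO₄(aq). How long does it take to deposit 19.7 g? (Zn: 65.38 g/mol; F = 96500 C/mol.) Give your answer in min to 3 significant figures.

1150 min

n(Zn) = 19.7 / 65.38 = 0.3013 mol
Zn²⁺ + 2e⁻ → Zn, so n(e⁻) = 2 × 0.3013 = 0.6026 mol
Q = 0.6026 × 96500 = 58150 C
t = Q / I = 58150 / 0.841 = 69140 s = 1150 min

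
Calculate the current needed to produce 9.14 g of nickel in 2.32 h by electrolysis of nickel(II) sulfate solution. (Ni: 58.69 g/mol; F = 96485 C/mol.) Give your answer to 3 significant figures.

n(Ni) = 9.14 / 58.69 = 0.1557 mol
Ni²⁺ + 2e⁻ → Ni, so n(e⁻) = 2 × 0.1557 = 0.3114 mol
Q = 0.3114 × 96485 = 30050 C
I = Q / t = 30050 / 8352 s = 3.60 A

3.60 A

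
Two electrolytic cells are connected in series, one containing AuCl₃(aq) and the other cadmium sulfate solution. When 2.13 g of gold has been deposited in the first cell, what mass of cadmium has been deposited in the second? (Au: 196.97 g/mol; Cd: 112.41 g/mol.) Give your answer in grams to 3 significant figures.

1.82 g

n(Au) = 2.13 / 196.97 = 0.01081 mol
Au³⁺ + 3e⁻ → Au, so n(e⁻) = 3 × 0.01081 = 0.03243 mol
Since the cells are in series, n(e⁻) in the Cd cell is also 0.03243 mol.
Cd²⁺ + 2e⁻ → Cd, so n(Cd) = 0.03243 / 2 = 0.01622 mol
m(Cd) = 0.01622 × 112.41 = 1.82 g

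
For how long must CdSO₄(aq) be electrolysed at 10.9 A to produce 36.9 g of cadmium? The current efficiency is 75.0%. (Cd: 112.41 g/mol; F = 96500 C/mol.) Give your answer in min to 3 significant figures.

129 min

n(Cd) = 36.9 / 112.41 = 0.3283 mol
Cd²⁺ + 2e⁻ → Cd, so n(e⁻) = 2 × 0.3283 = 0.6566 mol
Q = 0.6566 × 96500 / 0.750 = 84480 C
t = Q / I = 84480 / 10.9 = 7750 s = 129 min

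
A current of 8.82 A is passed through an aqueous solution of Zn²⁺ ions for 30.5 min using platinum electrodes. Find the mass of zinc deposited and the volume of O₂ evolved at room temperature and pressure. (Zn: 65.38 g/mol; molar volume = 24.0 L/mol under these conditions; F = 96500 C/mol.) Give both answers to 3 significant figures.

5.47 g Zn; 1.00 L O₂

Q = 8.82 × 1830 = 16140 C; n(e⁻) = 16140 / 96500 = 0.1673 mol
Cathode: Zn²⁺ + 2e⁻ → Zn → n(Zn) = 0.1673/2 = 0.08365 mol → 5.47 g
Anode: 2H₂O → O₂ + 4H⁺ + 4e⁻ → n(O₂) = 0.1673/4 = 0.04183 mol → 1.00 L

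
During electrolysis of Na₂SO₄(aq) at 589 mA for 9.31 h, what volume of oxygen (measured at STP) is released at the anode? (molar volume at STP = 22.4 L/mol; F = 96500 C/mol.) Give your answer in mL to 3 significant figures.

1150 mL

Charge passed = 0.589 × 33516 = 19740 C
n(e⁻) = 19740 / 96500 = 0.2046 mol
2H₂O → O₂ + 4H⁺ + 4e⁻, so n(O₂) = 0.2046 / 4 = 0.05115 mol
V = 0.05115 × 22.4 = 1.146 L
= 1150 mL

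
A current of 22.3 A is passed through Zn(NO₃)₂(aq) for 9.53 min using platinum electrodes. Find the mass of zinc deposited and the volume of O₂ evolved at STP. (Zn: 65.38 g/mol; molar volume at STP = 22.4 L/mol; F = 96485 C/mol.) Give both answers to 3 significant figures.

4.32 g Zn; 0.740 L O₂

Q = 22.3 × 571.8 = 12750 C; n(e⁻) = 12750 / 96485 = 0.1321 mol
Cathode: Zn²⁺ + 2e⁻ → Zn → n(Zn) = 0.1321/2 = 0.06605 mol → 4.32 g
Anode: 2H₂O → O₂ + 4H⁺ + 4e⁻ → n(O₂) = 0.1321/4 = 0.03303 mol → 0.740 L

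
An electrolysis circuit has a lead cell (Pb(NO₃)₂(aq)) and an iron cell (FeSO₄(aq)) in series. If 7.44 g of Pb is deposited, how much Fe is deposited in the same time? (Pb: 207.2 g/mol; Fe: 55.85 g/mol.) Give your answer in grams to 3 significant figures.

n(Pb) = 7.44 / 207.2 = 0.03591 mol
Pb²⁺ + 2e⁻ → Pb, so n(e⁻) = 2 × 0.03591 = 0.07182 mol
In series, the same 0.07182 mol of electrons flows through the second cell.
Fe²⁺ + 2e⁻ → Fe, so n(Fe) = 0.07182 / 2 = 0.03591 mol
m(Fe) = 0.03591 × 55.85 = 2.01 g

2.01 g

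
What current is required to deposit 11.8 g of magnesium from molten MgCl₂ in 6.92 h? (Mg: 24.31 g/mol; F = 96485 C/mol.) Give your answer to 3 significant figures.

3.76 A

n(Mg) = 11.8 / 24.31 = 0.4854 mol
Mg²⁺ + 2e⁻ → Mg, so n(e⁻) = 2 × 0.4854 = 0.9708 mol
Q = 0.9708 × 96485 = 93670 C
I = Q / t = 93670 / 24912 s = 3.76 A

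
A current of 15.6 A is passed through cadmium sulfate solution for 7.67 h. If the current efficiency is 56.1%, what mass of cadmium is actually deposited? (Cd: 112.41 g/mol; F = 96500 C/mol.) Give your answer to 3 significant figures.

Q = 15.6 × 27612 = 4.307×10^5 C
n(e⁻) = 4.307×10^5 / 96500 = 4.463 mol
Cd²⁺ + 2e⁻ → Cd, so theoretical m(Cd) = 2.232 × 112.41 = 250.9 g
Actual mass = 56.1% × 250.9 = 141 g

141 g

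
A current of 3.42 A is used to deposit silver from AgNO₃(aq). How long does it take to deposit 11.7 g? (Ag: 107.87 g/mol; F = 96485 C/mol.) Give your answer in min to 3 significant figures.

51.0 min

n(Ag) = 11.7 / 107.87 = 0.1085 mol
Ag⁺ + e⁻ → Ag, so n(e⁻) = 0.1085 mol
Q = 0.1085 × 96485 = 10470 C
t = Q / I = 10470 / 3.42 = 3061 s = 51.0 min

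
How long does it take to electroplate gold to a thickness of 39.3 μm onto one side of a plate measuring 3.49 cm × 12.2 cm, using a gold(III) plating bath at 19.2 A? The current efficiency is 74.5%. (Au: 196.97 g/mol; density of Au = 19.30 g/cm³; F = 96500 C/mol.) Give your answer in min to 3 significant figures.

Plated area = 3.49 × 12.2 = 42.58 cm²
Volume = 42.58 × 39.3×10⁻⁴ cm = 0.1673 cm³
m(Au) = 0.1673 × 19.30 = 3.229 g
n(Au) = 3.229 / 196.97 = 0.01639 mol; n(e⁻) = 3 × 0.01639 = 0.04917 mol
Q = 0.04917 × 96500 / 0.745 = 6369 C
t = 6369 / 19.2 = 331.7 s = 5.53 min

5.53 min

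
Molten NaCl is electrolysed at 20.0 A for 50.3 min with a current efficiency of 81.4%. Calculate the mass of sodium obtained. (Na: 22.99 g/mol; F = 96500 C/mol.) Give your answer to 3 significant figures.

11.7 g

Q = 20.0 × 3018 = 60360 C
n(e⁻) = 60360 / 96500 = 0.6255 mol
Na⁺ + e⁻ → Na, so theoretical m(Na) = 0.6255 × 22.99 = 14.38 g
Actual mass = 81.4% × 14.38 = 11.7 g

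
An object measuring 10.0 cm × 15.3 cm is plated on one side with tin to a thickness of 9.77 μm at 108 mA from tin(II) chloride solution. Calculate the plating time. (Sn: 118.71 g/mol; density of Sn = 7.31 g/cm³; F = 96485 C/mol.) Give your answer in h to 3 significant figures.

Plated area = 10.0 × 15.3 = 153.0 cm²
Volume = 153.0 × 9.77×10⁻⁴ cm = 0.1495 cm³
m(Sn) = 0.1495 × 7.31 = 1.093 g
n(Sn) = 1.093 / 118.71 = 0.009207 mol; n(e⁻) = 2 × 0.009207 = 0.01841 mol
Q = 0.01841 × 96485 = 1776 C
t = 1776 / 0.108 = 16440 s = 4.57 h

4.57 h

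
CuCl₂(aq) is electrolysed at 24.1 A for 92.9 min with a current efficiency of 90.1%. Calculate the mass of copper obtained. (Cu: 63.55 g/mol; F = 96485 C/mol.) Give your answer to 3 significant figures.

Q = 24.1 × 5574 = 1.343×10^5 C
n(e⁻) = 1.343×10^5 / 96485 = 1.392 mol
Cu²⁺ + 2e⁻ → Cu, so theoretical m(Cu) = 0.6960 × 63.55 = 44.23 g
Actual mass = 90.1% × 44.23 = 39.9 g

39.9 g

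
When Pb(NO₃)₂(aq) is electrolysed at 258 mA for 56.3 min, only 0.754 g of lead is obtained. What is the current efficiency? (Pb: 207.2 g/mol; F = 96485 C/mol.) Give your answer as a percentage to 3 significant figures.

Q = 0.258 × 3378 = 871.5 C
n(e⁻) = 871.5 / 96485 = 0.009032 mol
Pb²⁺ + 2e⁻ → Pb, so theoretical n(Pb) = 0.004516 mol → 0.9357 g
Efficiency = 0.754 / 0.9357 = 0.8058 = 80.6%

80.6%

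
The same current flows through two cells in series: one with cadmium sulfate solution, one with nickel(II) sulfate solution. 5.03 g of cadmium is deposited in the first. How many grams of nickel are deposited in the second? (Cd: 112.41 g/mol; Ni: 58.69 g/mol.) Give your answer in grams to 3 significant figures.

2.63 g

n(Cd) = 5.03 / 112.41 = 0.04475 mol
Cd²⁺ + 2e⁻ → Cd, so n(e⁻) = 2 × 0.04475 = 0.08950 mol
Same current for the same time ⇒ same n(e⁻) = 0.08950 mol in both cells.
Ni²⁺ + 2e⁻ → Ni, so n(Ni) = 0.08950 / 2 = 0.04475 mol
m(Ni) = 0.04475 × 58.69 = 2.63 g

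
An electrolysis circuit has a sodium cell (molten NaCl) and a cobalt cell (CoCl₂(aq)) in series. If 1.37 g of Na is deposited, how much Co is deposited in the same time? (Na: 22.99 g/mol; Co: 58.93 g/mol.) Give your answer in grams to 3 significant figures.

1.76 g

n(Na) = 1.37 / 22.99 = 0.05959 mol
Na⁺ + e⁻ → Na, so n(e⁻) = 0.05959 mol
In series, the same 0.05959 mol of electrons flows through the second cell.
Co²⁺ + 2e⁻ → Co, so n(Co) = 0.05959 / 2 = 0.02980 mol
m(Co) = 0.02980 × 58.93 = 1.76 g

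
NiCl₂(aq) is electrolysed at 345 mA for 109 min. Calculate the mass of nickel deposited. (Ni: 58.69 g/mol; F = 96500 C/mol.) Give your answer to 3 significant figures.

Charge passed = 0.345 × 6540 = 2256 C
n(e⁻) = Q/F = 2256/96500 = 0.02338 mol
Ni²⁺ + 2e⁻ → Ni, so n(Ni) = 0.02338 / 2 = 0.01169 mol
m = 0.01169 × 58.69 = 0.686 g

0.686 g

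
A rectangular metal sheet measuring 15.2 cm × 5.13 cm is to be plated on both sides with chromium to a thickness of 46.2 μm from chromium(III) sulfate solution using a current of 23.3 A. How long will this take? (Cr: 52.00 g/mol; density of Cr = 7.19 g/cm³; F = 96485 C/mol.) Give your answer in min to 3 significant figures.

20.6 min

Plated area = 2 × 15.2 × 5.13 = 156.0 cm²
Volume = 156.0 × 46.2×10⁻⁴ cm = 0.7207 cm³
m(Cr) = 0.7207 × 7.19 = 5.182 g
n(Cr) = 5.182 / 52.00 = 0.09965 mol; n(e⁻) = 3 × 0.09965 = 0.2990 mol
Q = 0.2990 × 96485 = 28850 C
t = 28850 / 23.3 = 1238 s = 20.6 min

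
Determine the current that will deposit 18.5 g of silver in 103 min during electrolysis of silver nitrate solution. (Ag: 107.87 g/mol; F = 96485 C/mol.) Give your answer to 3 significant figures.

n(Ag) = 18.5 / 107.87 = 0.1715 mol
Ag⁺ + e⁻ → Ag, so n(e⁻) = 0.1715 mol
Q = 0.1715 × 96485 = 16550 C
I = Q / t = 16550 / 6180 s = 2.68 A

2.68 A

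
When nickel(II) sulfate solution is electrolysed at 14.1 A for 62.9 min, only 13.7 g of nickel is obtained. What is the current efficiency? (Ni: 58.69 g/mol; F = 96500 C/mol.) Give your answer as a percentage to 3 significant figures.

84.7%

Q = 14.1 × 3774 = 53210 C
n(e⁻) = 53210 / 96500 = 0.5514 mol
Ni²⁺ + 2e⁻ → Ni, so theoretical n(Ni) = 0.2757 mol → 16.18 g
Efficiency = 13.7 / 16.18 = 0.8467 = 84.7%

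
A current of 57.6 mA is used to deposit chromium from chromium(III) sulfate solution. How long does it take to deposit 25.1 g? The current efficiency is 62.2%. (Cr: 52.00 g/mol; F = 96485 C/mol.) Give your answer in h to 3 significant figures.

n(Cr) = 25.1 / 52.00 = 0.4827 mol
Cr³⁺ + 3e⁻ → Cr, so n(e⁻) = 3 × 0.4827 = 1.448 mol
Q = 1.448 × 96485 / 0.622 = 2.246×10^5 C
t = Q / I = 2.246×10^5 / 0.0576 = 3.899×10^6 s = 1080 h

1080 h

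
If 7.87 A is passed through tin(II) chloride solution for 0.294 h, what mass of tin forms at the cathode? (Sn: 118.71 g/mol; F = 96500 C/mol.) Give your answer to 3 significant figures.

5.12 g

Charge passed = 7.87 × 1058.4 = 8330 C
n(e⁻) = Q/F = 8330/96500 = 0.08632 mol
Sn²⁺ + 2e⁻ → Sn, so n(Sn) = 0.08632 / 2 = 0.04316 mol
m = 0.04316 × 118.71 = 5.12 g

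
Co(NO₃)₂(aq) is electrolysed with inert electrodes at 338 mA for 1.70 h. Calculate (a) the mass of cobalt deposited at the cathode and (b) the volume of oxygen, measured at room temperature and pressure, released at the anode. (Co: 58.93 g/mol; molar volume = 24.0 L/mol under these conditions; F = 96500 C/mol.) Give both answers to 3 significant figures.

Q = 0.338 × 6120 = 2069 C; n(e⁻) = 2069 / 96500 = 0.02144 mol
Cathode: Co²⁺ + 2e⁻ → Co → n(Co) = 0.02144/2 = 0.01072 mol → 0.632 g
Anode: 2H₂O → O₂ + 4H⁺ + 4e⁻ → n(O₂) = 0.02144/4 = 0.005360 mol → 0.129 L

0.632 g Co; 0.129 L O₂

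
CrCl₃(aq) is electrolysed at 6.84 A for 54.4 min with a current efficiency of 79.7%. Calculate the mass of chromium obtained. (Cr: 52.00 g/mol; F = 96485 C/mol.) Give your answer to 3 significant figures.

Q = 6.84 × 3264 = 22330 C
n(e⁻) = 22330 / 96485 = 0.2314 mol
Cr³⁺ + 3e⁻ → Cr, so theoretical m(Cr) = 0.07713 × 52.00 = 4.011 g
Actual mass = 79.7% × 4.011 = 3.20 g

3.20 g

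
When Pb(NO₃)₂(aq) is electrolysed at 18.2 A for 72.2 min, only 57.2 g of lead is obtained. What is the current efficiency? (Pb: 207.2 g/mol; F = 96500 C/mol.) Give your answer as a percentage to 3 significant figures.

Q = 18.2 × 4332 = 78840 C
n(e⁻) = 78840 / 96500 = 0.8170 mol
Pb²⁺ + 2e⁻ → Pb, so theoretical n(Pb) = 0.4085 mol → 84.64 g
Efficiency = 57.2 / 84.64 = 0.6758 = 67.6%

67.6%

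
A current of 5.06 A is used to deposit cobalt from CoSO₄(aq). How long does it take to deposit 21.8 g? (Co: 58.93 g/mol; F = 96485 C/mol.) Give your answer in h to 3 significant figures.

n(Co) = 21.8 / 58.93 = 0.3699 mol
Co²⁺ + 2e⁻ → Co, so n(e⁻) = 2 × 0.3699 = 0.7398 mol
Q = 0.7398 × 96485 = 71380 C
t = Q / I = 71380 / 5.06 = 14110 s = 3.92 h

3.92 h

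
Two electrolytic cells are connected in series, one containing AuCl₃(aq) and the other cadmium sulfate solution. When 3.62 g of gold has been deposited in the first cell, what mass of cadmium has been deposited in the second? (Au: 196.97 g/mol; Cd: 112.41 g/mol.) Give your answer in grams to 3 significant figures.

3.10 g

n(Au) = 3.62 / 196.97 = 0.01838 mol
Au³⁺ + 3e⁻ → Au, so n(e⁻) = 3 × 0.01838 = 0.05514 mol
In series, the same 0.05514 mol of electrons flows through the second cell.
Cd²⁺ + 2e⁻ → Cd, so n(Cd) = 0.05514 / 2 = 0.02757 mol
m(Cd) = 0.02757 × 112.41 = 3.10 g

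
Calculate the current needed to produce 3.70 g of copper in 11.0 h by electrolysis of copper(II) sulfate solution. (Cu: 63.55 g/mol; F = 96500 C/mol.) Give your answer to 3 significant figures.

n(Cu) = 3.70 / 63.55 = 0.05822 mol
Cu²⁺ + 2e⁻ → Cu, so n(e⁻) = 2 × 0.05822 = 0.1164 mol
Q = 0.1164 × 96500 = 11230 C
I = Q / t = 11230 / 39600 s = 0.284 A

0.284 A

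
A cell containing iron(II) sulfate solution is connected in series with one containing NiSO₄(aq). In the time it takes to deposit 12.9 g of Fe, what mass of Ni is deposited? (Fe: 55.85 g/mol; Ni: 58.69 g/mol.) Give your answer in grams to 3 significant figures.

n(Fe) = 12.9 / 55.85 = 0.2310 mol
Fe²⁺ + 2e⁻ → Fe, so n(e⁻) = 2 × 0.2310 = 0.4620 mol
The cells are in series, so the same charge (and hence the same n(e⁻) = 0.4620 mol) passes through both.
Ni²⁺ + 2e⁻ → Ni, so n(Ni) = 0.4620 / 2 = 0.2310 mol
m(Ni) = 0.2310 × 58.69 = 13.6 g

13.6 g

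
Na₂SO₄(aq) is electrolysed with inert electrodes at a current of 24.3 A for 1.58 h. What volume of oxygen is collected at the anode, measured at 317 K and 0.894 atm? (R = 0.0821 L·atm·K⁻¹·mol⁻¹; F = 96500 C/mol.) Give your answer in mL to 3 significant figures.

10400 mL

Q = It = 24.3 × 5688 = 1.382×10^5 C
Moles of electrons = 1.382×10^5 / 96500 = 1.432 mol
2H₂O → O₂ + 4H⁺ + 4e⁻, so n(O₂) = 1.432 / 4 = 0.3580 mol
V = nRT/P = 0.3580 × 0.0821 × 317 / 0.894 = 10.42 L
= 10400 mL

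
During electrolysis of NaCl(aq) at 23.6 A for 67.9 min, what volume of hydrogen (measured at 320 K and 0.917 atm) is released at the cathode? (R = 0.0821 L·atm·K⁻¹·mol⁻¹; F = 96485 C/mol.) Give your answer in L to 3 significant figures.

14.3 L

Q = 23.6 A × 4074 s = 96150 C
n(e⁻) = 96150 / 96485 = 0.9965 mol
2H⁺ + 2e⁻ → H₂, so n(H₂) = 0.9965 / 2 = 0.4983 mol
V = nRT/P = 0.4983 × 0.0821 × 320 / 0.917 = 14.28 L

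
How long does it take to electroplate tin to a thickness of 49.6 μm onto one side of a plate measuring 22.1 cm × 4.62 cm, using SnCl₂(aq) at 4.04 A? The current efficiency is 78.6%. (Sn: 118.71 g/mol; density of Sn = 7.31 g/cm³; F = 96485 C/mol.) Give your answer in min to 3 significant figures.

31.6 min

Plated area = 22.1 × 4.62 = 102.1 cm²
Volume = 102.1 × 49.6×10⁻⁴ cm = 0.5064 cm³
m(Sn) = 0.5064 × 7.31 = 3.702 g
n(Sn) = 3.702 / 118.71 = 0.03119 mol; n(e⁻) = 2 × 0.03119 = 0.06238 mol
Q = 0.06238 × 96485 / 0.786 = 7657 C
t = 7657 / 4.04 = 1895 s = 31.6 min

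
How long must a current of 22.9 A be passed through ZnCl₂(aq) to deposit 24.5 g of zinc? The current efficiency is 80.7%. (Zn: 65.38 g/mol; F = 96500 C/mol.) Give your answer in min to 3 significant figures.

65.2 min

n(Zn) = 24.5 / 65.38 = 0.3747 mol
Zn²⁺ + 2e⁻ → Zn, so n(e⁻) = 2 × 0.3747 = 0.7494 mol
Q = 0.7494 × 96500 / 0.807 = 89610 C
t = Q / I = 89610 / 22.9 = 3913 s = 65.2 min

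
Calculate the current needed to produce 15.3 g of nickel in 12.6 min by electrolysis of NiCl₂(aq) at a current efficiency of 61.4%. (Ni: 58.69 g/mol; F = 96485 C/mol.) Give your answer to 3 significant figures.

108 A

n(Ni) = 15.3 / 58.69 = 0.2607 mol
Ni²⁺ + 2e⁻ → Ni, so n(e⁻) = 2 × 0.2607 = 0.5214 mol
Q = 0.5214 × 96485 / 0.614 = 81930 C
I = Q / t = 81930 / 756 s = 108 A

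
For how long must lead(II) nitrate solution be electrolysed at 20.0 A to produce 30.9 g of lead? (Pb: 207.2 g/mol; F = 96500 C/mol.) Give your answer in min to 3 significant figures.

n(Pb) = 30.9 / 207.2 = 0.1491 mol
Pb²⁺ + 2e⁻ → Pb, so n(e⁻) = 2 × 0.1491 = 0.2982 mol
Q = 0.2982 × 96500 = 28780 C
t = Q / I = 28780 / 20.0 = 1439 s = 24.0 min

24.0 min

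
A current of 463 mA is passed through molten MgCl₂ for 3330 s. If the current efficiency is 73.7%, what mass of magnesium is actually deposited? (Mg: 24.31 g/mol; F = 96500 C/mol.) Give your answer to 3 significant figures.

Q = 0.463 × 3330 = 1542 C
n(e⁻) = 1542 / 96500 = 0.01598 mol
Mg²⁺ + 2e⁻ → Mg, so theoretical m(Mg) = 0.007990 × 24.31 = 0.1942 g
Actual mass = 73.7% × 0.1942 = 0.143 g

0.143 g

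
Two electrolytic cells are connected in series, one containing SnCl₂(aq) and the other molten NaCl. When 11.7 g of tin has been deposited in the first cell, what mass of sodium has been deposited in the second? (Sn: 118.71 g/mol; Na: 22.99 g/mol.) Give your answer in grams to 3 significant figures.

4.53 g

n(Sn) = 11.7 / 118.71 = 0.09856 mol
Sn²⁺ + 2e⁻ → Sn, so n(e⁻) = 2 × 0.09856 = 0.1971 mol
In series, the same 0.1971 mol of electrons flows through the second cell.
Na⁺ + e⁻ → Na, so n(Na) = 0.1971 mol
m(Na) = 0.1971 × 22.99 = 4.53 g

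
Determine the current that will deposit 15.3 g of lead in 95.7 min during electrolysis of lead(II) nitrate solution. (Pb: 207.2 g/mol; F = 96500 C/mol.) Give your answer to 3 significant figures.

n(Pb) = 15.3 / 207.2 = 0.07384 mol
Pb²⁺ + 2e⁻ → Pb, so n(e⁻) = 2 × 0.07384 = 0.1477 mol
Q = 0.1477 × 96500 = 14250 C
I = Q / t = 14250 / 5742 s = 2.48 A

2.48 A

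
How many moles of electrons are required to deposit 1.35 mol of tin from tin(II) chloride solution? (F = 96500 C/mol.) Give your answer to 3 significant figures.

2.70 mol

Sn²⁺ + 2e⁻ → Sn, so n(e⁻) = 2 × 1.35 = 2.700 mol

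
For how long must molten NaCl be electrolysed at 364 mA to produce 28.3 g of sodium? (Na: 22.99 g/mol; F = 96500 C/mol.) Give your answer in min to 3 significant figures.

n(Na) = 28.3 / 22.99 = 1.231 mol
Na⁺ + e⁻ → Na, so n(e⁻) = 1.231 mol
Q = 1.231 × 96500 = 1.188×10^5 C
t = Q / I = 1.188×10^5 / 0.364 = 3.264×10^5 s = 5440 min

5440 min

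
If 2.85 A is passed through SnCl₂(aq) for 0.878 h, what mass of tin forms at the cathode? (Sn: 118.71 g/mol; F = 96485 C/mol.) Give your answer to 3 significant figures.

Q = 2.85 A × 3160.8 s = 9008 C
n(e⁻) = Q/F = 9008/96485 = 0.09336 mol
Sn²⁺ + 2e⁻ → Sn, so n(Sn) = 0.09336 / 2 = 0.04668 mol
m = 0.04668 × 118.71 = 5.54 g

5.54 g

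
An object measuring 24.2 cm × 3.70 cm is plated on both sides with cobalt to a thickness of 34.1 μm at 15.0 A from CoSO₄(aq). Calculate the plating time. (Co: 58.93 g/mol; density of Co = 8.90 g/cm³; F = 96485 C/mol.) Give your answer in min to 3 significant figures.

Plated area = 2 × 24.2 × 3.70 = 179.1 cm²
Volume = 179.1 × 34.1×10⁻⁴ cm = 0.6107 cm³
m(Co) = 0.6107 × 8.90 = 5.435 g
n(Co) = 5.435 / 58.93 = 0.09223 mol; n(e⁻) = 2 × 0.09223 = 0.1845 mol
Q = 0.1845 × 96485 = 17800 C
t = 17800 / 15.0 = 1187 s = 19.8 min

19.8 min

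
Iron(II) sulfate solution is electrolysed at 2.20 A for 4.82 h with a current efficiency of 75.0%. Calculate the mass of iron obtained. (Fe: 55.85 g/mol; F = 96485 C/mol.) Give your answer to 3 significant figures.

Q = 2.20 × 17352 = 38170 C
n(e⁻) = 38170 / 96485 = 0.3956 mol
Fe²⁺ + 2e⁻ → Fe, so theoretical m(Fe) = 0.1978 × 55.85 = 11.05 g
Actual mass = 75.0% × 11.05 = 8.29 g

8.29 g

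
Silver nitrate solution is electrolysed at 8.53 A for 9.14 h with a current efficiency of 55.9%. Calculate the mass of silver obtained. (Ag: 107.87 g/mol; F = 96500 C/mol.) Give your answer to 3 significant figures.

Q = 8.53 × 32904 = 2.807×10^5 C
n(e⁻) = 2.807×10^5 / 96500 = 2.909 mol
Ag⁺ + e⁻ → Ag, so theoretical m(Ag) = 2.909 × 107.87 = 313.8 g
Actual mass = 55.9% × 313.8 = 175 g

175 g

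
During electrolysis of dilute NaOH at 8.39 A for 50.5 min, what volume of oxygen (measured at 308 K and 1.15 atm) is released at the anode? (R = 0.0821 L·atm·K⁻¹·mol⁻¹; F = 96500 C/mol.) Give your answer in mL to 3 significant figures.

Q = It = 8.39 × 3030 = 25420 C
Moles of electrons = 25420 / 96500 = 0.2634 mol
2H₂O → O₂ + 4H⁺ + 4e⁻, so n(O₂) = 0.2634 / 4 = 0.06585 mol
V = nRT/P = 0.06585 × 0.0821 × 308 / 1.15 = 1.448 L
= 1450 mL

1450 mL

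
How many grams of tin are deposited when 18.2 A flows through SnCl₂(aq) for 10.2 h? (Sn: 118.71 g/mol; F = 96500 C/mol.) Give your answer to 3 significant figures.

Charge passed = 18.2 × 36720 = 6.683×10^5 C
n(e⁻) = 6.683×10^5 / 96500 = 6.925 mol
Sn²⁺ + 2e⁻ → Sn, so n(Sn) = 6.925 / 2 = 3.463 mol
m = 3.463 × 118.71 = 411 g

411 g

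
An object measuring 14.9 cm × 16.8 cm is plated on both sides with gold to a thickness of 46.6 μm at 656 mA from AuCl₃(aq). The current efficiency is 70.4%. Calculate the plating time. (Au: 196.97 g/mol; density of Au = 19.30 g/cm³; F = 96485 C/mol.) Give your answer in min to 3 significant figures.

Plated area = 2 × 14.9 × 16.8 = 500.6 cm²
Volume = 500.6 × 46.6×10⁻⁴ cm = 2.333 cm³
m(Au) = 2.333 × 19.30 = 45.03 g
n(Au) = 45.03 / 196.97 = 0.2286 mol; n(e⁻) = 3 × 0.2286 = 0.6858 mol
Q = 0.6858 × 96485 / 0.704 = 93990 C
t = 93990 / 0.656 = 1.433×10^5 s = 2390 min

2390 min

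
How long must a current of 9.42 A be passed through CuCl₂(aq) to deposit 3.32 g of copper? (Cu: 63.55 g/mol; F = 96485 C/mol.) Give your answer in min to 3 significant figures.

17.8 min

n(Cu) = 3.32 / 63.55 = 0.05224 mol
Cu²⁺ + 2e⁻ → Cu, so n(e⁻) = 2 × 0.05224 = 0.1045 mol
Q = 0.1045 × 96485 = 10080 C
t = Q / I = 10080 / 9.42 = 1070 s = 17.8 min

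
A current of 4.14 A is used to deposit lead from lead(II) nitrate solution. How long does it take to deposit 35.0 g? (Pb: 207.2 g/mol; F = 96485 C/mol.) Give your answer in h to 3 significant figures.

2.19 h

n(Pb) = 35.0 / 207.2 = 0.1689 mol
Pb²⁺ + 2e⁻ → Pb, so n(e⁻) = 2 × 0.1689 = 0.3378 mol
Q = 0.3378 × 96485 = 32590 C
t = Q / I = 32590 / 4.14 = 7872 s = 2.19 h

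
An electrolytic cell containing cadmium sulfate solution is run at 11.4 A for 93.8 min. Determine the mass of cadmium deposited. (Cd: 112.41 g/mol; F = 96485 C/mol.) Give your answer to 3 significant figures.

37.4 g

Q = 11.4 A × 5628 s = 64160 C
n(e⁻) = 64160 / 96485 = 0.6650 mol
Cd²⁺ + 2e⁻ → Cd, so n(Cd) = 0.6650 / 2 = 0.3325 mol
m = 0.3325 × 112.41 = 37.4 g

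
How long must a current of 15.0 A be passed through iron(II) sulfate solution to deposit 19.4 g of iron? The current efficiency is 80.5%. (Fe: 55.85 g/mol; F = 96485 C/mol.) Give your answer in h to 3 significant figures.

1.54 h

n(Fe) = 19.4 / 55.85 = 0.3474 mol
Fe²⁺ + 2e⁻ → Fe, so n(e⁻) = 2 × 0.3474 = 0.6948 mol
Q = 0.6948 × 96485 / 0.805 = 83280 C
t = Q / I = 83280 / 15.0 = 5552 s = 1.54 h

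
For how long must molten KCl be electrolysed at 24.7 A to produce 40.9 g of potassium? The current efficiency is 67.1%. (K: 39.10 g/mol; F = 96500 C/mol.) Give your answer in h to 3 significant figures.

n(K) = 40.9 / 39.10 = 1.046 mol
K⁺ + e⁻ → K, so n(e⁻) = 1.046 mol
Q = 1.046 × 96500 / 0.671 = 1.504×10^5 C
t = Q / I = 1.504×10^5 / 24.7 = 6089 s = 1.69 h

1.69 h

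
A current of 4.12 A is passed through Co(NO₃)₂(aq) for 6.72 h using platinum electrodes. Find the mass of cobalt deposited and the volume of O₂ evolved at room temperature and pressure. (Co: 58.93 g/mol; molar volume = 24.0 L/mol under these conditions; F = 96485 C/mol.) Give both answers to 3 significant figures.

Q = 4.12 × 24192 = 99670 C; n(e⁻) = 99670 / 96485 = 1.033 mol
Cathode: Co²⁺ + 2e⁻ → Co → n(Co) = 1.033/2 = 0.5165 mol → 30.4 g
Anode: 2H₂O → O₂ + 4H⁺ + 4e⁻ → n(O₂) = 1.033/4 = 0.2583 mol → 6.20 L

30.4 g Co; 6.20 L O₂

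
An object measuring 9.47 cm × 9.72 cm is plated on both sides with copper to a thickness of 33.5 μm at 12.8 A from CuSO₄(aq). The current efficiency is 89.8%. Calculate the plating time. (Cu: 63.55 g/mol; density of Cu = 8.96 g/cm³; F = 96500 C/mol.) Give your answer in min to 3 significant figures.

Plated area = 2 × 9.47 × 9.72 = 184.1 cm²
Volume = 184.1 × 33.5×10⁻⁴ cm = 0.6167 cm³
m(Cu) = 0.6167 × 8.96 = 5.526 g
n(Cu) = 5.526 / 63.55 = 0.08696 mol; n(e⁻) = 2 × 0.08696 = 0.1739 mol
Q = 0.1739 × 96500 / 0.898 = 18690 C
t = 18690 / 12.8 = 1460 s = 24.3 min

24.3 min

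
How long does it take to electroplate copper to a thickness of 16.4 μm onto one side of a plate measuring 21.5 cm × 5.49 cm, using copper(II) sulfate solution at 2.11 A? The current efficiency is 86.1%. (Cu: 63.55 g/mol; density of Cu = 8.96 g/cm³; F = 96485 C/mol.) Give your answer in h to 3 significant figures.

0.805 h

Plated area = 21.5 × 5.49 = 118.0 cm²
Volume = 118.0 × 16.4×10⁻⁴ cm = 0.1935 cm³
m(Cu) = 0.1935 × 8.96 = 1.734 g
n(Cu) = 1.734 / 63.55 = 0.02729 mol; n(e⁻) = 2 × 0.02729 = 0.05458 mol
Q = 0.05458 × 96485 / 0.861 = 6116 C
t = 6116 / 2.11 = 2899 s = 0.805 h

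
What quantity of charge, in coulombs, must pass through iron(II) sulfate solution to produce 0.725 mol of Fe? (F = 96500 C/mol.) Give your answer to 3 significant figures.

1.40×10^5 C

Fe²⁺ + 2e⁻ → Fe, so n(e⁻) = 2 × 0.725 = 1.450 mol
Q = 1.450 × 96500 = 1.399×10^5 C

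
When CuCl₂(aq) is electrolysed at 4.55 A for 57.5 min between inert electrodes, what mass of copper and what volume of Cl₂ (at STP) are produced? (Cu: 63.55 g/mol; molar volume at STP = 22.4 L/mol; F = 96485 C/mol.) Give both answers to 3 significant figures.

5.17 g Cu; 1.82 L Cl₂

Q = 4.55 × 3450 = 15700 C; n(e⁻) = 15700 / 96485 = 0.1627 mol
Cathode: Cu²⁺ + 2e⁻ → Cu → n(Cu) = 0.1627/2 = 0.08135 mol → 5.17 g
Anode: 2Cl⁻ → Cl₂ + 2e⁻ → n(Cl₂) = 0.1627/2 = 0.08135 mol → 1.82 L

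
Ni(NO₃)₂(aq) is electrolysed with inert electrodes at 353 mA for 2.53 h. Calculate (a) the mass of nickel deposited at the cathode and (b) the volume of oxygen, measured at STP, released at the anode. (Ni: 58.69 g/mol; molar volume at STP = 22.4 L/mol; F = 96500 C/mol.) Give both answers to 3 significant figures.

Q = 0.353 × 9108 = 3215 C; n(e⁻) = 3215 / 96500 = 0.03332 mol
Cathode: Ni²⁺ + 2e⁻ → Ni → n(Ni) = 0.03332/2 = 0.01666 mol → 0.978 g
Anode: 2H₂O → O₂ + 4H⁺ + 4e⁻ → n(O₂) = 0.03332/4 = 0.008330 mol → 0.187 L

0.978 g Ni; 0.187 L O₂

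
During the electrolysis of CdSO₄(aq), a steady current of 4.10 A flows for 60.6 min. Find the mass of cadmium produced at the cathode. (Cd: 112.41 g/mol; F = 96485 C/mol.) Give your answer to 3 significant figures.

8.68 g

Charge passed = 4.10 × 3636 = 14910 C
n(e⁻) = Q/F = 14910/96485 = 0.1545 mol
Cd²⁺ + 2e⁻ → Cd, so n(Cd) = 0.1545 / 2 = 0.07725 mol
m = 0.07725 × 112.41 = 8.68 g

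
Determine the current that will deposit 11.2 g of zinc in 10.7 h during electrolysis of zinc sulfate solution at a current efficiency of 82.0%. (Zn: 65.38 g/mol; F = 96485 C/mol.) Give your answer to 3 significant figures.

1.05 A

n(Zn) = 11.2 / 65.38 = 0.1713 mol
Zn²⁺ + 2e⁻ → Zn, so n(e⁻) = 2 × 0.1713 = 0.3426 mol
Q = 0.3426 × 96485 / 0.820 = 40310 C
I = Q / t = 40310 / 38520 s = 1.05 A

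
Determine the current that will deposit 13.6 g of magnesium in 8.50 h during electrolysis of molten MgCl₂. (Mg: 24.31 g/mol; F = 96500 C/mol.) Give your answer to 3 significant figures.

3.53 A

n(Mg) = 13.6 / 24.31 = 0.5594 mol
Mg²⁺ + 2e⁻ → Mg, so n(e⁻) = 2 × 0.5594 = 1.119 mol
Q = 1.119 × 96500 = 1.080×10^5 C
I = Q / t = 1.080×10^5 / 30600 s = 3.53 A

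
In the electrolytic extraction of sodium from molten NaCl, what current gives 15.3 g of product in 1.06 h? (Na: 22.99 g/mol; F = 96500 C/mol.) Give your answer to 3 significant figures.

n(Na) = 15.3 / 22.99 = 0.6655 mol
Na⁺ + e⁻ → Na, so n(e⁻) = 0.6655 mol
Q = 0.6655 × 96500 = 64220 C
I = Q / t = 64220 / 3816 s = 16.8 A

16.8 A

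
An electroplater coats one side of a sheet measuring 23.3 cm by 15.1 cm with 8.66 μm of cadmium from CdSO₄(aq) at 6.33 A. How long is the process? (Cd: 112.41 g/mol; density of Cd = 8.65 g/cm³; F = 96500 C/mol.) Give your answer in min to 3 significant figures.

11.9 min

Plated area = 23.3 × 15.1 = 351.8 cm²
Volume = 351.8 × 8.66×10⁻⁴ cm = 0.3047 cm³
m(Cd) = 0.3047 × 8.65 = 2.636 g
n(Cd) = 2.636 / 112.41 = 0.02345 mol; n(e⁻) = 2 × 0.02345 = 0.04690 mol
Q = 0.04690 × 96500 = 4526 C
t = 4526 / 6.33 = 715.0 s = 11.9 min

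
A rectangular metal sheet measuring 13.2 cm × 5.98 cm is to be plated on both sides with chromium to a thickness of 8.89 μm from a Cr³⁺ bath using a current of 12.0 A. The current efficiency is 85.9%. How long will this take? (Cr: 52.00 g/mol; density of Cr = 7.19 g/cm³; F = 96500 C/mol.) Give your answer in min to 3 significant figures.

Plated area = 2 × 13.2 × 5.98 = 157.9 cm²
Volume = 157.9 × 8.89×10⁻⁴ cm = 0.1404 cm³
m(Cr) = 0.1404 × 7.19 = 1.009 g
n(Cr) = 1.009 / 52.00 = 0.01940 mol; n(e⁻) = 3 × 0.01940 = 0.05820 mol
Q = 0.05820 × 96500 / 0.859 = 6538 C
t = 6538 / 12.0 = 544.8 s = 9.08 min

9.08 min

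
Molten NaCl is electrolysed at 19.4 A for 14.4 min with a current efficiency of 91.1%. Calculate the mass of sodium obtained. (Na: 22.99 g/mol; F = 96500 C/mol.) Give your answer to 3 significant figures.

Q = 19.4 × 864 = 16760 C
n(e⁻) = 16760 / 96500 = 0.1737 mol
Na⁺ + e⁻ → Na, so theoretical m(Na) = 0.1737 × 22.99 = 3.993 g
Actual mass = 91.1% × 3.993 = 3.64 g

3.64 g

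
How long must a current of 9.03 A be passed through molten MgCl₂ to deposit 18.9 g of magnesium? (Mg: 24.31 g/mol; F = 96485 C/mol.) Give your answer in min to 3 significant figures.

n(Mg) = 18.9 / 24.31 = 0.7775 mol
Mg²⁺ + 2e⁻ → Mg, so n(e⁻) = 2 × 0.7775 = 1.555 mol
Q = 1.555 × 96485 = 1.500×10^5 C
t = Q / I = 1.500×10^5 / 9.03 = 16610 s = 277 min

277 min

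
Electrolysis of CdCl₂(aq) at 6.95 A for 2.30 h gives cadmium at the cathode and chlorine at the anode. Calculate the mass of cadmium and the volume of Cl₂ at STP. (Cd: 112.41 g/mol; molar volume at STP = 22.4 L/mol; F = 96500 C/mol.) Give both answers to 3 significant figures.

Q = 6.95 × 8280 = 57550 C; n(e⁻) = 57550 / 96500 = 0.5964 mol
Cathode: Cd²⁺ + 2e⁻ → Cd → n(Cd) = 0.5964/2 = 0.2982 mol → 33.5 g
Anode: 2Cl⁻ → Cl₂ + 2e⁻ → n(Cl₂) = 0.5964/2 = 0.2982 mol → 6.68 L

33.5 g Cd; 6.68 L Cl₂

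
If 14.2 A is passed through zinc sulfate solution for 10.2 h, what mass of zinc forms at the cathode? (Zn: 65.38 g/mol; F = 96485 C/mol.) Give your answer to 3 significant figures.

177 g

Q = It = 14.2 × 36720 = 5.214×10^5 C
n(e⁻) = Q/F = 5.214×10^5/96485 = 5.404 mol
Zn²⁺ + 2e⁻ → Zn, so n(Zn) = 5.404 / 2 = 2.702 mol
m = 2.702 × 65.38 = 177 g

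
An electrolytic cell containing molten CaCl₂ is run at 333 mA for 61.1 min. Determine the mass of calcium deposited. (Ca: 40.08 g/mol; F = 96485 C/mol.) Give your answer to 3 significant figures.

Q = It = 0.333 × 3666 = 1221 C
Moles of electrons = 1221 / 96485 = 0.01265 mol
Ca²⁺ + 2e⁻ → Ca, so n(Ca) = 0.01265 / 2 = 0.006325 mol
m = 0.006325 × 40.08 = 0.254 g

0.254 g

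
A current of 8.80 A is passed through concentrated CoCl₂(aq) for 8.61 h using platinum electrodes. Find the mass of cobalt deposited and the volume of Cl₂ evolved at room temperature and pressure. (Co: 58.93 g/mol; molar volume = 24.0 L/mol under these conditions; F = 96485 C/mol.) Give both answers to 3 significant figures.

Q = 8.80 × 30996 = 2.728×10^5 C; n(e⁻) = 2.728×10^5 / 96485 = 2.827 mol
Cathode: Co²⁺ + 2e⁻ → Co → n(Co) = 2.827/2 = 1.414 mol → 83.3 g
Anode: 2Cl⁻ → Cl₂ + 2e⁻ → n(Cl₂) = 2.827/2 = 1.414 mol → 33.9 L

83.3 g Co; 33.9 L Cl₂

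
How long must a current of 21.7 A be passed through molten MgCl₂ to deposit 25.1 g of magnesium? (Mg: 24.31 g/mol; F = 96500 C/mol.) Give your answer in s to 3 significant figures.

9180 s

n(Mg) = 25.1 / 24.31 = 1.032 mol
Mg²⁺ + 2e⁻ → Mg, so n(e⁻) = 2 × 1.032 = 2.064 mol
Q = 2.064 × 96500 = 1.992×10^5 C
t = Q / I = 1.992×10^5 / 21.7 = 9180 s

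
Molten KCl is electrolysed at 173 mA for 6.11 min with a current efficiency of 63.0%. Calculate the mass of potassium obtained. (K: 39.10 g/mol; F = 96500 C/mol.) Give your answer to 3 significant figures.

Q = 0.173 × 366.6 = 63.42 C
n(e⁻) = 63.42 / 96500 = 6.572×10^-4 mol
K⁺ + e⁻ → K, so theoretical m(K) = 6.572×10^-4 × 39.10 = 0.02570 g
Actual mass = 63.0% × 0.02570 = 0.0162 g

0.0162 g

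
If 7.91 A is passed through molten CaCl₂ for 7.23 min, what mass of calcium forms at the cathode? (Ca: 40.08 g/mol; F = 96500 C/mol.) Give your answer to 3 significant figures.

0.713 g

Q = 7.91 A × 433.8 s = 3431 C
Moles of electrons = 3431 / 96500 = 0.03555 mol
Ca²⁺ + 2e⁻ → Ca, so n(Ca) = 0.03555 / 2 = 0.01778 mol
m = 0.01778 × 40.08 = 0.713 g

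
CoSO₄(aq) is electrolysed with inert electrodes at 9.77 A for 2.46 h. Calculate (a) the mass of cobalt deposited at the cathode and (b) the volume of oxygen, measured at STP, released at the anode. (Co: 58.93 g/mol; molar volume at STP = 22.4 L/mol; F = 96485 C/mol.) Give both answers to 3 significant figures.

26.4 g Co; 5.02 L O₂

Q = 9.77 × 8856 = 86520 C; n(e⁻) = 86520 / 96485 = 0.8967 mol
Cathode: Co²⁺ + 2e⁻ → Co → n(Co) = 0.8967/2 = 0.4484 mol → 26.4 g
Anode: 2H₂O → O₂ + 4H⁺ + 4e⁻ → n(O₂) = 0.8967/4 = 0.2242 mol → 5.02 L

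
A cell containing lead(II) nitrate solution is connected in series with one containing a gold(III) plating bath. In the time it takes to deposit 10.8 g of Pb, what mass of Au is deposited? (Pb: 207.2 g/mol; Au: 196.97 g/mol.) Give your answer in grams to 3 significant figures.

n(Pb) = 10.8 / 207.2 = 0.05212 mol
Pb²⁺ + 2e⁻ → Pb, so n(e⁻) = 2 × 0.05212 = 0.1042 mol
In series, the same 0.1042 mol of electrons flows through the second cell.
Au³⁺ + 3e⁻ → Au, so n(Au) = 0.1042 / 3 = 0.03473 mol
m(Au) = 0.03473 × 196.97 = 6.84 g

6.84 g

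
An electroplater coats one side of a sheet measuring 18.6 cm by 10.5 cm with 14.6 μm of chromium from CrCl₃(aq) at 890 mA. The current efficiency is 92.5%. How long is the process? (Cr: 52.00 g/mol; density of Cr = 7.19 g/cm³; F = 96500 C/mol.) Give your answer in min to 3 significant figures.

231 min

Plated area = 18.6 × 10.5 = 195.3 cm²
Volume = 195.3 × 14.6×10⁻⁴ cm = 0.2851 cm³
m(Cr) = 0.2851 × 7.19 = 2.050 g
n(Cr) = 2.050 / 52.00 = 0.03942 mol; n(e⁻) = 3 × 0.03942 = 0.1183 mol
Q = 0.1183 × 96500 / 0.925 = 12340 C
t = 12340 / 0.890 = 13870 s = 231 min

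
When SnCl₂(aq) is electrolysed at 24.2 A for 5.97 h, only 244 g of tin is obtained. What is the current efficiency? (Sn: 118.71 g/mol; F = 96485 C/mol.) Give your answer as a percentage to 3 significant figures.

76.3%

Q = 24.2 × 21492 = 5.201×10^5 C
n(e⁻) = 5.201×10^5 / 96485 = 5.390 mol
Sn²⁺ + 2e⁻ → Sn, so theoretical n(Sn) = 2.695 mol → 319.9 g
Efficiency = 244 / 319.9 = 0.7627 = 76.3%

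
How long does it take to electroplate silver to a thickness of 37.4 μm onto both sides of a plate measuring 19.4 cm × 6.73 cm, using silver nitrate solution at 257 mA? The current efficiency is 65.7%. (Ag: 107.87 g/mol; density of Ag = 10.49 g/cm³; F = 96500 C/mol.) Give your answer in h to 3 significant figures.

15.1 h

Plated area = 2 × 19.4 × 6.73 = 261.1 cm²
Volume = 261.1 × 37.4×10⁻⁴ cm = 0.9765 cm³
m(Ag) = 0.9765 × 10.49 = 10.24 g
n(Ag) = 10.24 / 107.87 = 0.09493 mol; n(e⁻) = 0.09493 mol
Q = 0.09493 × 96500 / 0.657 = 13940 C
t = 13940 / 0.257 = 54240 s = 15.1 h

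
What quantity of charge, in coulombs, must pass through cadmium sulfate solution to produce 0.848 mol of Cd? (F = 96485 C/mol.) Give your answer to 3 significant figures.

1.64×10^5 C

Cd²⁺ + 2e⁻ → Cd, so n(e⁻) = 2 × 0.848 = 1.696 mol
Q = 1.696 × 96485 = 1.636×10^5 C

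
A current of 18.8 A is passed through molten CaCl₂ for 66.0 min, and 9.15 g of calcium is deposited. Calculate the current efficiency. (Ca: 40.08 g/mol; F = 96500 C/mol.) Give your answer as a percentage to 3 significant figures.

59.2%

Q = 18.8 × 3960 = 74450 C
n(e⁻) = 74450 / 96500 = 0.7715 mol
Ca²⁺ + 2e⁻ → Ca, so theoretical n(Ca) = 0.3858 mol → 15.46 g
Efficiency = 9.15 / 15.46 = 0.5918 = 59.2%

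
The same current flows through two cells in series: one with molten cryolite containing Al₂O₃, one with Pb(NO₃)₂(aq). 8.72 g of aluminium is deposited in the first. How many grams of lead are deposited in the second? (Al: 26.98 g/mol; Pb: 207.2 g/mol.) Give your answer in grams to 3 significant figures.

n(Al) = 8.72 / 26.98 = 0.3232 mol
Al³⁺ + 3e⁻ → Al, so n(e⁻) = 3 × 0.3232 = 0.9696 mol
The cells are in series, so the same charge (and hence the same n(e⁻) = 0.9696 mol) passes through both.
Pb²⁺ + 2e⁻ → Pb, so n(Pb) = 0.9696 / 2 = 0.4848 mol
m(Pb) = 0.4848 × 207.2 = 100 g

100 g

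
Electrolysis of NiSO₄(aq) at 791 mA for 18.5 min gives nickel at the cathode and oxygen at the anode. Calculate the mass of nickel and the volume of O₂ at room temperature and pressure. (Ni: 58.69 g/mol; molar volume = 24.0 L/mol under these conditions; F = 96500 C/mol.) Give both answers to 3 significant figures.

Q = 0.791 × 1110 = 878.0 C; n(e⁻) = 878.0 / 96500 = 0.009098 mol
Cathode: Ni²⁺ + 2e⁻ → Ni → n(Ni) = 0.009098/2 = 0.004549 mol → 0.267 g
Anode: 2H₂O → O₂ + 4H⁺ + 4e⁻ → n(O₂) = 0.009098/4 = 0.002275 mol → 0.0546 L

0.267 g Ni; 0.0546 L O₂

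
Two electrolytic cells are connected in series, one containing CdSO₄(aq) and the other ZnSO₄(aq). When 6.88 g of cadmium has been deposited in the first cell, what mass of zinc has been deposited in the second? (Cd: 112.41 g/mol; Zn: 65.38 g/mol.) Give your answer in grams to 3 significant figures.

n(Cd) = 6.88 / 112.41 = 0.06120 mol
Cd²⁺ + 2e⁻ → Cd, so n(e⁻) = 2 × 0.06120 = 0.1224 mol
In series, the same 0.1224 mol of electrons flows through the second cell.
Zn²⁺ + 2e⁻ → Zn, so n(Zn) = 0.1224 / 2 = 0.06120 mol
m(Zn) = 0.06120 × 65.38 = 4.00 g

4.00 g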